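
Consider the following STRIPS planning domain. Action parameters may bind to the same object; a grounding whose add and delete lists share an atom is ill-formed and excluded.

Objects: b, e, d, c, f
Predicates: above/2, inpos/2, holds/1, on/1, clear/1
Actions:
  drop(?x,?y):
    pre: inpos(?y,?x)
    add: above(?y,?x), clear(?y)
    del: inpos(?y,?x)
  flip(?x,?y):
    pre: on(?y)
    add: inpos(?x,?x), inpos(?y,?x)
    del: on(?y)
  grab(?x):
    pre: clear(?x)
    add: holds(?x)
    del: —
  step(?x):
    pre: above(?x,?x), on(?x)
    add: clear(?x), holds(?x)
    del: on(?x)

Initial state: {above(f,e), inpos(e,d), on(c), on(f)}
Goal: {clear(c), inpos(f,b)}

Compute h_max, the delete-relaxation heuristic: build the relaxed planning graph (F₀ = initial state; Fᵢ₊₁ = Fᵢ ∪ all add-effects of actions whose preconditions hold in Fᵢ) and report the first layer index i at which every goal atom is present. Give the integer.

F0 = init (4 atoms)
F1 = F0 ∪ {above(e,d), clear(e), inpos(b,b), inpos(c,b), inpos(c,c), inpos(c,d), inpos(c,e), inpos(c,f), inpos(d,d), inpos(e,e), inpos(f,b), inpos(f,c), inpos(f,d), inpos(f,e), inpos(f,f)}  (19 atoms)
F2 = F1 ∪ {above(b,b), above(c,b), above(c,c), above(c,d), above(c,e), above(c,f), above(d,d), above(e,e), above(f,b), above(f,c), above(f,d), above(f,f), clear(b), clear(c), clear(d), clear(f), holds(e)}  (36 atoms)
goal ⊆ F2  ⇒  h_max = 2

2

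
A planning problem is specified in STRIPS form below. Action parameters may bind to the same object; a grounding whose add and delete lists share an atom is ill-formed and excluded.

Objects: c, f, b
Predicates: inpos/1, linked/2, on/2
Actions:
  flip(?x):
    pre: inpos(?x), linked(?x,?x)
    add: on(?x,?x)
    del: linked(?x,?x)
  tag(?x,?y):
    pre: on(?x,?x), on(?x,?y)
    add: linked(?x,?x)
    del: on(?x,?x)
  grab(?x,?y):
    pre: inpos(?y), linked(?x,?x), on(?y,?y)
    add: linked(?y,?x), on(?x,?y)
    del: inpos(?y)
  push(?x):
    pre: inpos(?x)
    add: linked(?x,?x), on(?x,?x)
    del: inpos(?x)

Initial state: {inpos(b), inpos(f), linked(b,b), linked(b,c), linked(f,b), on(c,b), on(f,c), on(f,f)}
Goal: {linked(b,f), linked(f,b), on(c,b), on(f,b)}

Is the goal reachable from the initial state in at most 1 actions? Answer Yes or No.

No

1. flip(b)  →  {inpos(b), inpos(f), linked(b,c), linked(f,b), on(b,b), on(c,b), on(f,c), on(f,f)}
2. tag(f,c)  →  {inpos(b), inpos(f), linked(b,c), linked(f,b), linked(f,f), on(b,b), on(c,b), on(f,c)}
3. grab(f,b)  →  {inpos(f), linked(b,c), linked(b,f), linked(f,b), linked(f,f), on(b,b), on(c,b), on(f,b), on(f,c)}
optimal plan length = 3; 3 > 1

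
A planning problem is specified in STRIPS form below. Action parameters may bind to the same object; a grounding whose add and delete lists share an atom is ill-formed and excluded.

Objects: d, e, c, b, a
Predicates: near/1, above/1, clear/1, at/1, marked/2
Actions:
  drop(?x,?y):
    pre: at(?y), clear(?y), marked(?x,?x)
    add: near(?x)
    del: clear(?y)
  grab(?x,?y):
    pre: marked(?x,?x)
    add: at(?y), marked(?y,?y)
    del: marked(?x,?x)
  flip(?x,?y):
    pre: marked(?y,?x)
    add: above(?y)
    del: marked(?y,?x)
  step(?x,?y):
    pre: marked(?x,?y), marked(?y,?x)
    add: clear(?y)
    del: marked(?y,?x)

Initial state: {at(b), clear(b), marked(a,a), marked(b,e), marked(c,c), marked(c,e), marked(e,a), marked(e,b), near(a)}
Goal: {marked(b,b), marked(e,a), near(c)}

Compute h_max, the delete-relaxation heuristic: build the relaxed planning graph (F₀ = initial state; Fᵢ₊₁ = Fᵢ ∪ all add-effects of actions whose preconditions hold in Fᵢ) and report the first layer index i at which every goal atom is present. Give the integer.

1

F0 = init (9 atoms)
F1 = F0 ∪ {above(a), above(b), above(c), above(e), at(a), at(c), at(d), at(e), clear(a), clear(c), clear(e), marked(b,b), marked(d,d), marked(e,e), near(c)}  (24 atoms)
goal ⊆ F1  ⇒  h_max = 1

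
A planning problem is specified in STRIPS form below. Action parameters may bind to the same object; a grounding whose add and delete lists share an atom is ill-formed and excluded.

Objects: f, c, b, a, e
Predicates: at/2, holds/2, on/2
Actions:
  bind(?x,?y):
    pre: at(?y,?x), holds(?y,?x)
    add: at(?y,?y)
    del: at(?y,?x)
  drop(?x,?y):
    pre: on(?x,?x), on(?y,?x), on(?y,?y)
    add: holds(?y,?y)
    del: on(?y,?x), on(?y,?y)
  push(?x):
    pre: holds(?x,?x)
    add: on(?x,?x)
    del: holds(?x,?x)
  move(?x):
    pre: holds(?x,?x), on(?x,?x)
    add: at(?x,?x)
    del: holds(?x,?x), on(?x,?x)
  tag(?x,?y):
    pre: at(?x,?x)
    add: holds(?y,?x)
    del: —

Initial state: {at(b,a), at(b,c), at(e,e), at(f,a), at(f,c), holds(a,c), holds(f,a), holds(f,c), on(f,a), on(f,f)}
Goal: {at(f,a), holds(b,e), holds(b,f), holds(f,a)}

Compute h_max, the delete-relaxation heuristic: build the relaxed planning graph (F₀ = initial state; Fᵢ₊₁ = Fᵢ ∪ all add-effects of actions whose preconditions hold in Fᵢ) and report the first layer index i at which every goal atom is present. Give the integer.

F0 = init (10 atoms)
F1 = F0 ∪ {at(f,f), holds(a,e), holds(b,e), holds(c,e), holds(e,e), holds(f,e), holds(f,f)}  (17 atoms)
F2 = F1 ∪ {holds(a,f), holds(b,f), holds(c,f), holds(e,f), on(e,e)}  (22 atoms)
goal ⊆ F2  ⇒  h_max = 2

2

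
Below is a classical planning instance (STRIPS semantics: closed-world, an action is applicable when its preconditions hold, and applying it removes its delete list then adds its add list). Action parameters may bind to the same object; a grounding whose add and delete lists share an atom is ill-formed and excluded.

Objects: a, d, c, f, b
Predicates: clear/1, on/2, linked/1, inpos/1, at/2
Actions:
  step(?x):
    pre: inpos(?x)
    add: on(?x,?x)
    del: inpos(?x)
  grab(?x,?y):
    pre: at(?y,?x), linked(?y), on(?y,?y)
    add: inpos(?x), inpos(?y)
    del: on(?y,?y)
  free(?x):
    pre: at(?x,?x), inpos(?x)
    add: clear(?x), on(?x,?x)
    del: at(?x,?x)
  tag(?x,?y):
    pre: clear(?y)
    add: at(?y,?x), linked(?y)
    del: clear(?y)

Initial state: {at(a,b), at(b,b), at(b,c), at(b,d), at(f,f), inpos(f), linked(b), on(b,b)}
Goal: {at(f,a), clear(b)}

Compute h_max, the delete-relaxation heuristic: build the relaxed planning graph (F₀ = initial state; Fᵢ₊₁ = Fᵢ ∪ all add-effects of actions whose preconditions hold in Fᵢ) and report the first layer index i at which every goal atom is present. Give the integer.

F0 = init (8 atoms)
F1 = F0 ∪ {clear(f), inpos(b), inpos(c), inpos(d), on(f,f)}  (13 atoms)
F2 = F1 ∪ {at(f,a), at(f,b), at(f,c), at(f,d), clear(b), linked(f), on(c,c), on(d,d)}  (21 atoms)
goal ⊆ F2  ⇒  h_max = 2

2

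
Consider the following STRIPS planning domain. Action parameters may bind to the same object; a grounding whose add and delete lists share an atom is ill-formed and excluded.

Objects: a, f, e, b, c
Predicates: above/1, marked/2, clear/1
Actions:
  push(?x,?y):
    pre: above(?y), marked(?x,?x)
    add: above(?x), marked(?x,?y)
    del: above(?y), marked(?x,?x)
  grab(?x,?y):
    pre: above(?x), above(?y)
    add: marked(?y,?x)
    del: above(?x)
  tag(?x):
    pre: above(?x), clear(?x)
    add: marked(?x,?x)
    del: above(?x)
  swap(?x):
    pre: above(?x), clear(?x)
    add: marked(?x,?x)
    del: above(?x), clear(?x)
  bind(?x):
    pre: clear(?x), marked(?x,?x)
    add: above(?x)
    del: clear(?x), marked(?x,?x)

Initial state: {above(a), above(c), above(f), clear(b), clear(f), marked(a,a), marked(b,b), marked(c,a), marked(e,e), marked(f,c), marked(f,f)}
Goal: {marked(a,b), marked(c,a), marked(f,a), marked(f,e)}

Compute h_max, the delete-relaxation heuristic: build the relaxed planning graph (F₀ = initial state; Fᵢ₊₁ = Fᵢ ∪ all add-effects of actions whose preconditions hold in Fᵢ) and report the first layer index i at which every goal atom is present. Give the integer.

2

F0 = init (11 atoms)
F1 = F0 ∪ {above(b), above(e), marked(a,c), marked(a,f), marked(b,a), marked(b,c), marked(b,f), marked(c,c), marked(c,f), marked(e,a), marked(e,c), marked(e,f), marked(f,a)}  (24 atoms)
F2 = F1 ∪ {marked(a,b), marked(a,e), marked(b,e), marked(c,b), marked(c,e), marked(e,b), marked(f,b), marked(f,e)}  (32 atoms)
goal ⊆ F2  ⇒  h_max = 2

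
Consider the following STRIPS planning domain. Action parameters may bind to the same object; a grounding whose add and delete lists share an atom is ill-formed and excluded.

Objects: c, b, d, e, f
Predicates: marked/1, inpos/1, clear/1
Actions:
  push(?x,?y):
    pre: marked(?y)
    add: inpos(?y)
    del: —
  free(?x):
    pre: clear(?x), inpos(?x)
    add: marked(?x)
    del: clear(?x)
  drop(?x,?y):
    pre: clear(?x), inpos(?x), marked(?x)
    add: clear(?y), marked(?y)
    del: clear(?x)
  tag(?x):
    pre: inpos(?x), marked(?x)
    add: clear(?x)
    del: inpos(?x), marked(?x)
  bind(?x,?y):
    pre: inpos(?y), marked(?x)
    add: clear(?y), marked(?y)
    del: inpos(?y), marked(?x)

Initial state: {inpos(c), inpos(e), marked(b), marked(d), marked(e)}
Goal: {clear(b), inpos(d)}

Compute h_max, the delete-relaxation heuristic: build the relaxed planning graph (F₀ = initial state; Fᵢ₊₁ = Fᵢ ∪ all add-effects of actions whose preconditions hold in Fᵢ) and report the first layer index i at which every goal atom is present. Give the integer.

F0 = init (5 atoms)
F1 = F0 ∪ {clear(c), clear(e), inpos(b), inpos(d), marked(c)}  (10 atoms)
F2 = F1 ∪ {clear(b), clear(d), clear(f), marked(f)}  (14 atoms)
goal ⊆ F2  ⇒  h_max = 2

2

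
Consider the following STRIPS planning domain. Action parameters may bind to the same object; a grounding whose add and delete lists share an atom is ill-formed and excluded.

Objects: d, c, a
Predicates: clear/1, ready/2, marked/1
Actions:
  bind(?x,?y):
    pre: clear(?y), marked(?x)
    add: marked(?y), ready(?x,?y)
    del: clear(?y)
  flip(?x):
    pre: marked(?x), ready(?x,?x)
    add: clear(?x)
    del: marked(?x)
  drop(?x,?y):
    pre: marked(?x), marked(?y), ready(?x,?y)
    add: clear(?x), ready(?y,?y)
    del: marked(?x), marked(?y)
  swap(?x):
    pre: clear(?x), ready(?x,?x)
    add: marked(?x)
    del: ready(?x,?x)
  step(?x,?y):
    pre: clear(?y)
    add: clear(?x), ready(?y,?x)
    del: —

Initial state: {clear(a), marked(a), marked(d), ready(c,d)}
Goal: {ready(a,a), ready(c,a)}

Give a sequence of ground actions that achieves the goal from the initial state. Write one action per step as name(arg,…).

1. step(c,a)  →  {clear(a), clear(c), marked(a), marked(d), ready(a,c), ready(c,d)}
2. bind(a,a)  →  {clear(c), marked(a), marked(d), ready(a,a), ready(a,c), ready(c,d)}
3. step(a,c)  →  {clear(a), clear(c), marked(a), marked(d), ready(a,a), ready(a,c), ready(c,a), ready(c,d)}

step(c,a); bind(a,a); step(a,c)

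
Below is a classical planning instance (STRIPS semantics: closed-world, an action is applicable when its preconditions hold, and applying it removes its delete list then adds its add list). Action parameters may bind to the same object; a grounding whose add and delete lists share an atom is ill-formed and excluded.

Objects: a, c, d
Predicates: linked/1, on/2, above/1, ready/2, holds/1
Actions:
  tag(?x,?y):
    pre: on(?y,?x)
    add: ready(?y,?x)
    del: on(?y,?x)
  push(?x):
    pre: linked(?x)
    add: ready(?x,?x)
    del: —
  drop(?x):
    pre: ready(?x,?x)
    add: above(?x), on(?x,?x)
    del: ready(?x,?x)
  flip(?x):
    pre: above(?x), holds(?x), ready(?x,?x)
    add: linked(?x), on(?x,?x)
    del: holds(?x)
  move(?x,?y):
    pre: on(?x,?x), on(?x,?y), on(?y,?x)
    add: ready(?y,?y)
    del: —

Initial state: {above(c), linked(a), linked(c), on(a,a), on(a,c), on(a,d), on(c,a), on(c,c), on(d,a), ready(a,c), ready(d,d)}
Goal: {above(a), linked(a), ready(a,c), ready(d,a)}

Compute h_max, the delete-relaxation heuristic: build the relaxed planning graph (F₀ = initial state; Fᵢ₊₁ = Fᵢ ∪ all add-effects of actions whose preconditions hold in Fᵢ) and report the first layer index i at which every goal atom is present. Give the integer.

2

F0 = init (11 atoms)
F1 = F0 ∪ {above(d), on(d,d), ready(a,a), ready(a,d), ready(c,a), ready(c,c), ready(d,a)}  (18 atoms)
F2 = F1 ∪ {above(a)}  (19 atoms)
goal ⊆ F2  ⇒  h_max = 2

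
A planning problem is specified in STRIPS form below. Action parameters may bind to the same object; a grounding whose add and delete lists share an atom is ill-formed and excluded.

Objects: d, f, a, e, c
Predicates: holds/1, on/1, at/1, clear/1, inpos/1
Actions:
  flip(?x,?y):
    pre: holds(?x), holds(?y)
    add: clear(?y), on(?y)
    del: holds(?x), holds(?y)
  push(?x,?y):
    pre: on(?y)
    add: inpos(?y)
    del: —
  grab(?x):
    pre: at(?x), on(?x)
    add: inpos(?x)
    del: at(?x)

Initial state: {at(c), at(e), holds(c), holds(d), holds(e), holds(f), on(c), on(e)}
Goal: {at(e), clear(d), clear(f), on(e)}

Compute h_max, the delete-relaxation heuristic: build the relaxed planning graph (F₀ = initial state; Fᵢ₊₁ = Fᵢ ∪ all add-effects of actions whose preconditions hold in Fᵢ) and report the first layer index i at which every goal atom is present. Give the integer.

1

F0 = init (8 atoms)
F1 = F0 ∪ {clear(c), clear(d), clear(e), clear(f), inpos(c), inpos(e), on(d), on(f)}  (16 atoms)
goal ⊆ F1  ⇒  h_max = 1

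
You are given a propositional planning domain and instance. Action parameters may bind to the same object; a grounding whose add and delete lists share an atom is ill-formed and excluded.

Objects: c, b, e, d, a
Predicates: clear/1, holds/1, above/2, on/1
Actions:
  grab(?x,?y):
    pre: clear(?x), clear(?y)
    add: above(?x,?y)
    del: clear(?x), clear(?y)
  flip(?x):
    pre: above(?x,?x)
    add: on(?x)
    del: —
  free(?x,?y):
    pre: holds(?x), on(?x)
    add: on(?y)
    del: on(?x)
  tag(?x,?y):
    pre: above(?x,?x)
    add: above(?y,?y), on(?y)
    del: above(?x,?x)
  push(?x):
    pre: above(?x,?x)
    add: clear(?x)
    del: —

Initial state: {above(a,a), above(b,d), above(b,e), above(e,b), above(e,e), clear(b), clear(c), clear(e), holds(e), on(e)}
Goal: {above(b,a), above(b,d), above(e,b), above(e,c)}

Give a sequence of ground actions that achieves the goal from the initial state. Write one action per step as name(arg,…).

grab(e,c); push(a); grab(b,a)

1. grab(e,c)  →  {above(a,a), above(b,d), above(b,e), above(e,b), above(e,c), above(e,e), clear(b), holds(e), on(e)}
2. push(a)  →  {above(a,a), above(b,d), above(b,e), above(e,b), above(e,c), above(e,e), clear(a), clear(b), holds(e), on(e)}
3. grab(b,a)  →  {above(a,a), above(b,a), above(b,d), above(b,e), above(e,b), above(e,c), above(e,e), holds(e), on(e)}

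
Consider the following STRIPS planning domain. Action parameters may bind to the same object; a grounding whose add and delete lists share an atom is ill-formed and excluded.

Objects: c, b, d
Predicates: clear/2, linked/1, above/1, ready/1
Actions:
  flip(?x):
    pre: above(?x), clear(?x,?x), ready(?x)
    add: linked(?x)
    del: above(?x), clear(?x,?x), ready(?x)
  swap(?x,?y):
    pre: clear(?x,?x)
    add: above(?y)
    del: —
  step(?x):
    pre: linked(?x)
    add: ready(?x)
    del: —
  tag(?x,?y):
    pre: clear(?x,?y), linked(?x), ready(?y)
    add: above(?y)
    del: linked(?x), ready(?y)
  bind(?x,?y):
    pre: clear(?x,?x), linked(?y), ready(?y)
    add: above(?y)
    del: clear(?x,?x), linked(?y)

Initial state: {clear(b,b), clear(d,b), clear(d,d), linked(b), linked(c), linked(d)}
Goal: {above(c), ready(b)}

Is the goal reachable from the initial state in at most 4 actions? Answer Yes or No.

1. swap(b,c)  →  {above(c), clear(b,b), clear(d,b), clear(d,d), linked(b), linked(c), linked(d)}
2. step(b)  →  {above(c), clear(b,b), clear(d,b), clear(d,d), linked(b), linked(c), linked(d), ready(b)}
optimal plan length = 2; 2 ≤ 4

Yes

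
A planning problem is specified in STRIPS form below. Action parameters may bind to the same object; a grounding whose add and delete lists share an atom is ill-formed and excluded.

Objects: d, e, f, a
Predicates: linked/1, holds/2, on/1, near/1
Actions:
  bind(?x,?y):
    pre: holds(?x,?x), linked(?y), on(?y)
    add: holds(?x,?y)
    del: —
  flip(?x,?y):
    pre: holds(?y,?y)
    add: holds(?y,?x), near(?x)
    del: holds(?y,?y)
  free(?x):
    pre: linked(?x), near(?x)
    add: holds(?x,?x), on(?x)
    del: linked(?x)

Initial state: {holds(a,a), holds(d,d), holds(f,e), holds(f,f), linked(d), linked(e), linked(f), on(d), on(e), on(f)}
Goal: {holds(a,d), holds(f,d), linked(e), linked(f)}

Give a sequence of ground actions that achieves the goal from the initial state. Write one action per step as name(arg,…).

1. bind(f,d)  →  {holds(a,a), holds(d,d), holds(f,d), holds(f,e), holds(f,f), linked(d), linked(e), linked(f), on(d), on(e), on(f)}
2. bind(a,d)  →  {holds(a,a), holds(a,d), holds(d,d), holds(f,d), holds(f,e), holds(f,f), linked(d), linked(e), linked(f), on(d), on(e), on(f)}

bind(f,d); bind(a,d)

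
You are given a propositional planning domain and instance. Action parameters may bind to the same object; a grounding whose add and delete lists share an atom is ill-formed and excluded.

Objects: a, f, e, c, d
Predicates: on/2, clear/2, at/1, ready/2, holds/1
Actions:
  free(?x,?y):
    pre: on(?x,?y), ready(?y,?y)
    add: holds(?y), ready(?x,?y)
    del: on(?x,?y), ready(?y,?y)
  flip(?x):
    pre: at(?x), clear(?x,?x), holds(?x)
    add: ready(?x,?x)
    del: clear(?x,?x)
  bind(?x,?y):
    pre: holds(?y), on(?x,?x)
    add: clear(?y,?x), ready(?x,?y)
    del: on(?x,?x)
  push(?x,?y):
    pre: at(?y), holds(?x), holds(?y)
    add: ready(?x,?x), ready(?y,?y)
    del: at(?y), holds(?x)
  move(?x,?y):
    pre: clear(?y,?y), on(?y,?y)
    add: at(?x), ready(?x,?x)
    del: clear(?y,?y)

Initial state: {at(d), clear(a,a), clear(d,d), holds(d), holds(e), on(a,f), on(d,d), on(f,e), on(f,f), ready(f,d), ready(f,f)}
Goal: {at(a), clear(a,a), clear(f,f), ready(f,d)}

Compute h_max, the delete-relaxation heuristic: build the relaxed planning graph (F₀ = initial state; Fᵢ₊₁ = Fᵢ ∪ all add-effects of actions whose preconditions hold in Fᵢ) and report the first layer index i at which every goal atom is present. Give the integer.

2

F0 = init (11 atoms)
F1 = F0 ∪ {at(a), at(c), at(e), at(f), clear(d,f), clear(e,d), clear(e,f), holds(f), ready(a,a), ready(a,f), ready(c,c), ready(d,d), ready(d,e), ready(e,e), ready(f,e)}  (26 atoms)
F2 = F1 ∪ {clear(f,d), clear(f,f), ready(d,f)}  (29 atoms)
goal ⊆ F2  ⇒  h_max = 2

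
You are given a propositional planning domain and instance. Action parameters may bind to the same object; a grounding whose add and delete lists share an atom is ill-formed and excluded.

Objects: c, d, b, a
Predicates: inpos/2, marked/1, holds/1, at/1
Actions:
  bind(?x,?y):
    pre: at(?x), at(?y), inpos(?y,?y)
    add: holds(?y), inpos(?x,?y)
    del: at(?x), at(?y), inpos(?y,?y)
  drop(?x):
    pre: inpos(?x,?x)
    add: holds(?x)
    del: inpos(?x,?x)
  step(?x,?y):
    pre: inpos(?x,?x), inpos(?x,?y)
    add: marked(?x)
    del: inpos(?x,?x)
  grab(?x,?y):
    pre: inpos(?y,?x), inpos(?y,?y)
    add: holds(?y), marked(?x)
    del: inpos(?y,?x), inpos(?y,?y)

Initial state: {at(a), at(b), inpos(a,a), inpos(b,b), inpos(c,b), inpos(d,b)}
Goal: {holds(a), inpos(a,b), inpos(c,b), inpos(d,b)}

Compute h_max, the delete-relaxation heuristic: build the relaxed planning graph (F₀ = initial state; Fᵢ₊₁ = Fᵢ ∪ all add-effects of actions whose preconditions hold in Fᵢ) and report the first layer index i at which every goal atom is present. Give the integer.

1

F0 = init (6 atoms)
F1 = F0 ∪ {holds(a), holds(b), inpos(a,b), inpos(b,a), marked(a), marked(b)}  (12 atoms)
goal ⊆ F1  ⇒  h_max = 1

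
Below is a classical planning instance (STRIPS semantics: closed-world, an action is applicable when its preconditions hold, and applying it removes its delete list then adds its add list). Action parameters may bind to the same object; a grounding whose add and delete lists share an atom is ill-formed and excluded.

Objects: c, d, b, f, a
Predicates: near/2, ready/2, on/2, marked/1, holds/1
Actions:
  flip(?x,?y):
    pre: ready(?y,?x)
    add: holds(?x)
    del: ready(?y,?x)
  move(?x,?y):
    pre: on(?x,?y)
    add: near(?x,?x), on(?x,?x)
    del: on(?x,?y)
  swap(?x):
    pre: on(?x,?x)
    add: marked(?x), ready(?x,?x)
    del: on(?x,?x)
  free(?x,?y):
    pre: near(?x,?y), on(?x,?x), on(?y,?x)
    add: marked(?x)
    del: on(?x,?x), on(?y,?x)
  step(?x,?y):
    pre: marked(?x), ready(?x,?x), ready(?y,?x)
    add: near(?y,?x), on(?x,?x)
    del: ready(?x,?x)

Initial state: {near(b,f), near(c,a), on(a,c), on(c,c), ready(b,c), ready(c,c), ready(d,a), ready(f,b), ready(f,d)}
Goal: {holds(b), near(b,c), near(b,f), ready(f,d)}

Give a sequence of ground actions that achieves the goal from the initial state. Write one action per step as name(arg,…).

1. flip(b,f)  →  {holds(b), near(b,f), near(c,a), on(a,c), on(c,c), ready(b,c), ready(c,c), ready(d,a), ready(f,d)}
2. swap(c)  →  {holds(b), marked(c), near(b,f), near(c,a), on(a,c), ready(b,c), ready(c,c), ready(d,a), ready(f,d)}
3. step(c,b)  →  {holds(b), marked(c), near(b,c), near(b,f), near(c,a), on(a,c), on(c,c), ready(b,c), ready(d,a), ready(f,d)}

flip(b,f); swap(c); step(c,b)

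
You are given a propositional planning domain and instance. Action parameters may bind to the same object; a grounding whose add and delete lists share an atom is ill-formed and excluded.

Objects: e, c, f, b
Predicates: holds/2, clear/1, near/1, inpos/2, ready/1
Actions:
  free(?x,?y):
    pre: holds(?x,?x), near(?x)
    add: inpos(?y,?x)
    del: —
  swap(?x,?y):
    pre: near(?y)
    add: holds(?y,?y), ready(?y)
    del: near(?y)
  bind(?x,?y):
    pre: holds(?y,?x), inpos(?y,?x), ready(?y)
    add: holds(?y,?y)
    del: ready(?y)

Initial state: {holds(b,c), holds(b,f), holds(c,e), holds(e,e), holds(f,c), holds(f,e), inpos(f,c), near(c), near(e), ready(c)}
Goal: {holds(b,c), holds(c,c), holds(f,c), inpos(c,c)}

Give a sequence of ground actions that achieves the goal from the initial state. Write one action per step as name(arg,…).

free(e,c); bind(e,c); free(c,c)

1. free(e,c)  →  {holds(b,c), holds(b,f), holds(c,e), holds(e,e), holds(f,c), holds(f,e), inpos(c,e), inpos(f,c), near(c), near(e), ready(c)}
2. bind(e,c)  →  {holds(b,c), holds(b,f), holds(c,c), holds(c,e), holds(e,e), holds(f,c), holds(f,e), inpos(c,e), inpos(f,c), near(c), near(e)}
3. free(c,c)  →  {holds(b,c), holds(b,f), holds(c,c), holds(c,e), holds(e,e), holds(f,c), holds(f,e), inpos(c,c), inpos(c,e), inpos(f,c), near(c), near(e)}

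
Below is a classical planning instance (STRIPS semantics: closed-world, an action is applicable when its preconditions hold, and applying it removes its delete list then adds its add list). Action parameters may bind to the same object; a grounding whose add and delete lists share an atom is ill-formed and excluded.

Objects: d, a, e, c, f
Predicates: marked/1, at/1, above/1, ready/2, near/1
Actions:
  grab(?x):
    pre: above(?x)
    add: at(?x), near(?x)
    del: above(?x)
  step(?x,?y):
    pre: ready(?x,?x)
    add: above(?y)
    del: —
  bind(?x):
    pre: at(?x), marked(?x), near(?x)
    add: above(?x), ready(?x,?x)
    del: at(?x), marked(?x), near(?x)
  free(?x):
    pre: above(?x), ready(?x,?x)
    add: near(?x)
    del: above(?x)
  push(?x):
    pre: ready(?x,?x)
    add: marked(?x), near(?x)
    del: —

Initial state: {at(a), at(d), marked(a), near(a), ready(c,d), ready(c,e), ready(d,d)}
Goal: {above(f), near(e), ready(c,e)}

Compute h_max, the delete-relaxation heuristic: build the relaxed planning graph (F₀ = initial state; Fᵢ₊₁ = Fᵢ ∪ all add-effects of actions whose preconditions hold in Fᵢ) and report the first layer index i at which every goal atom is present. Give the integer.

F0 = init (7 atoms)
F1 = F0 ∪ {above(a), above(c), above(d), above(e), above(f), marked(d), near(d), ready(a,a)}  (15 atoms)
F2 = F1 ∪ {at(c), at(e), at(f), near(c), near(e), near(f)}  (21 atoms)
goal ⊆ F2  ⇒  h_max = 2

2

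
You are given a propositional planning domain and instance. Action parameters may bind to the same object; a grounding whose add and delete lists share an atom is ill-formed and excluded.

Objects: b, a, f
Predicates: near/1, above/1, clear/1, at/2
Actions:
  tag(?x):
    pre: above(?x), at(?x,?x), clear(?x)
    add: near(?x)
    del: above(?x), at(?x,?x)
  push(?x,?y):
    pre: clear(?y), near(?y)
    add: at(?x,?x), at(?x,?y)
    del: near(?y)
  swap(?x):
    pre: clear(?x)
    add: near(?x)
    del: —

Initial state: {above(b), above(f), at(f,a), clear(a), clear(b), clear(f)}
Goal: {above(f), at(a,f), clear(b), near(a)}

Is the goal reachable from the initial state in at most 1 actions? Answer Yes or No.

1. swap(a)  →  {above(b), above(f), at(f,a), clear(a), clear(b), clear(f), near(a)}
2. swap(f)  →  {above(b), above(f), at(f,a), clear(a), clear(b), clear(f), near(a), near(f)}
3. push(a,f)  →  {above(b), above(f), at(a,a), at(a,f), at(f,a), clear(a), clear(b), clear(f), near(a)}
optimal plan length = 3; 3 > 1

No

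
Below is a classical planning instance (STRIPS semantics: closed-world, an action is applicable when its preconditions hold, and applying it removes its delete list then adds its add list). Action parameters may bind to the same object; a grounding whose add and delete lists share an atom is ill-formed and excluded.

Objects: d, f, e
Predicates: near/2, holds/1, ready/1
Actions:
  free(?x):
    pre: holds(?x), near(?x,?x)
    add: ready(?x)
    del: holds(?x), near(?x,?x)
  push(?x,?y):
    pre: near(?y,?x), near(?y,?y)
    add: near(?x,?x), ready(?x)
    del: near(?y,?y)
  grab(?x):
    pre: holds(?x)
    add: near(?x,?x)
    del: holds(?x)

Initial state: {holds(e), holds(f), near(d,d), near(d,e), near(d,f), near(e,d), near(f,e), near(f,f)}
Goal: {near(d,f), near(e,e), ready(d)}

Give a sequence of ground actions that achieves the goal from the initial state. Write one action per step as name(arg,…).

1. push(e,d)  →  {holds(e), holds(f), near(d,e), near(d,f), near(e,d), near(e,e), near(f,e), near(f,f), ready(e)}
2. push(d,e)  →  {holds(e), holds(f), near(d,d), near(d,e), near(d,f), near(e,d), near(f,e), near(f,f), ready(d), ready(e)}
3. push(e,d)  →  {holds(e), holds(f), near(d,e), near(d,f), near(e,d), near(e,e), near(f,e), near(f,f), ready(d), ready(e)}

push(e,d); push(d,e); push(e,d)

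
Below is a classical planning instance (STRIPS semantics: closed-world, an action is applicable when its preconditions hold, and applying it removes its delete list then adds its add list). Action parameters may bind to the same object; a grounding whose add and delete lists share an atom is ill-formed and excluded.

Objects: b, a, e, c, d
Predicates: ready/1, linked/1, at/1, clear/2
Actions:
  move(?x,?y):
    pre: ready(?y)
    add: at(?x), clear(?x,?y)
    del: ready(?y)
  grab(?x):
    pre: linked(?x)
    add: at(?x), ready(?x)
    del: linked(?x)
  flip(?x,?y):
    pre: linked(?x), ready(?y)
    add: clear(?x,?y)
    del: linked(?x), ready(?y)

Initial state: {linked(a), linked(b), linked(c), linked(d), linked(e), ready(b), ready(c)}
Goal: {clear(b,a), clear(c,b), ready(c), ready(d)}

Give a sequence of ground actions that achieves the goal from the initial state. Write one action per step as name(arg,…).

1. move(c,b)  →  {at(c), clear(c,b), linked(a), linked(b), linked(c), linked(d), linked(e), ready(c)}
2. grab(a)  →  {at(a), at(c), clear(c,b), linked(b), linked(c), linked(d), linked(e), ready(a), ready(c)}
3. move(b,a)  →  {at(a), at(b), at(c), clear(b,a), clear(c,b), linked(b), linked(c), linked(d), linked(e), ready(c)}
4. grab(d)  →  {at(a), at(b), at(c), at(d), clear(b,a), clear(c,b), linked(b), linked(c), linked(e), ready(c), ready(d)}

move(c,b); grab(a); move(b,a); grab(d)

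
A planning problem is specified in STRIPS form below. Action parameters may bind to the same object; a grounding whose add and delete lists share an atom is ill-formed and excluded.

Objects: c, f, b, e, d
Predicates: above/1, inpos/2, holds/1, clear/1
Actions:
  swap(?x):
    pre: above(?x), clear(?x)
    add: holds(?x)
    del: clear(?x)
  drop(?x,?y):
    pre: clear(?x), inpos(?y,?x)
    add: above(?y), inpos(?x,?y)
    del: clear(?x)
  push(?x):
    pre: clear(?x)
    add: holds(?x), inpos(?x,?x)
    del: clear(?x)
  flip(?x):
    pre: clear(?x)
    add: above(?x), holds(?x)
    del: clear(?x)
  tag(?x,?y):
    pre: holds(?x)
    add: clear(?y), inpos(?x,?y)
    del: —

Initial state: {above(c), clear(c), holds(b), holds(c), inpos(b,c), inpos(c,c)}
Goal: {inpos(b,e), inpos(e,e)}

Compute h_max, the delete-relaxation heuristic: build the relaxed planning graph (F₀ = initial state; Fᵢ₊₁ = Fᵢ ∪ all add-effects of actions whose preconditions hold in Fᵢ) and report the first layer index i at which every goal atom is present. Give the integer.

F0 = init (6 atoms)
F1 = F0 ∪ {above(b), clear(b), clear(d), clear(e), clear(f), inpos(b,b), inpos(b,d), inpos(b,e), inpos(b,f), inpos(c,b), inpos(c,d), inpos(c,e), inpos(c,f)}  (19 atoms)
F2 = F1 ∪ {above(d), above(e), above(f), holds(d), holds(e), holds(f), inpos(d,b), inpos(d,c), inpos(d,d), inpos(e,b), inpos(e,c), inpos(e,e), inpos(f,b), inpos(f,c), inpos(f,f)}  (34 atoms)
goal ⊆ F2  ⇒  h_max = 2

2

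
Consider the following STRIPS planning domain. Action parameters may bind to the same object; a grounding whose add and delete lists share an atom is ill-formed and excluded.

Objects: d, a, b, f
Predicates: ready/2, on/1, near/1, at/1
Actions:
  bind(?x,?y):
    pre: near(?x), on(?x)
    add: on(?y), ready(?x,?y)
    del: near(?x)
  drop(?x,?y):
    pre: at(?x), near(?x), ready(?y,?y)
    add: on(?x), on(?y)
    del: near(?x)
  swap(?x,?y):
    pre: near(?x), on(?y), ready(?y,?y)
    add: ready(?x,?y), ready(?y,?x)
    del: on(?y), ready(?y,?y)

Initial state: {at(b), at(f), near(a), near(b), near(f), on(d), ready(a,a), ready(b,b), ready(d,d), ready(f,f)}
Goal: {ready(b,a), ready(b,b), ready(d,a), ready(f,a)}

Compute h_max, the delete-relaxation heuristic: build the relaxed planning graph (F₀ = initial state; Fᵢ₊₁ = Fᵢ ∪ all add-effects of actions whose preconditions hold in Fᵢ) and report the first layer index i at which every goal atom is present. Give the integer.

F0 = init (10 atoms)
F1 = F0 ∪ {on(a), on(b), on(f), ready(a,d), ready(b,d), ready(d,a), ready(d,b), ready(d,f), ready(f,d)}  (19 atoms)
F2 = F1 ∪ {ready(a,b), ready(a,f), ready(b,a), ready(b,f), ready(f,a), ready(f,b)}  (25 atoms)
goal ⊆ F2  ⇒  h_max = 2

2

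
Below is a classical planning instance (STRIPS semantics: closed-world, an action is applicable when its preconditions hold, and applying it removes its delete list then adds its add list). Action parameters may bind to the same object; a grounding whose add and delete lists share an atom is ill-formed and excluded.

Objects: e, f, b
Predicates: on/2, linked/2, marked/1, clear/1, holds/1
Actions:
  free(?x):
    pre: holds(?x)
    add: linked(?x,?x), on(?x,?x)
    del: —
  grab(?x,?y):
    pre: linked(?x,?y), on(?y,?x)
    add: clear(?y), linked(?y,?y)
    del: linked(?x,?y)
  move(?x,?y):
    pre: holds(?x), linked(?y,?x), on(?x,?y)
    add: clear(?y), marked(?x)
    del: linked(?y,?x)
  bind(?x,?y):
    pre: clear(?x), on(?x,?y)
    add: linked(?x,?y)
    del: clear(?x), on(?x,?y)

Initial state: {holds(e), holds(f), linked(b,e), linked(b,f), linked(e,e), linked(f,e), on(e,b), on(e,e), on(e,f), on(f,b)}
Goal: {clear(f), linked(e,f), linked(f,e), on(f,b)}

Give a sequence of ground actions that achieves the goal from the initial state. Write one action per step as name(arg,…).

grab(b,e); grab(b,f); bind(e,f)

1. grab(b,e)  →  {clear(e), holds(e), holds(f), linked(b,f), linked(e,e), linked(f,e), on(e,b), on(e,e), on(e,f), on(f,b)}
2. grab(b,f)  →  {clear(e), clear(f), holds(e), holds(f), linked(e,e), linked(f,e), linked(f,f), on(e,b), on(e,e), on(e,f), on(f,b)}
3. bind(e,f)  →  {clear(f), holds(e), holds(f), linked(e,e), linked(e,f), linked(f,e), linked(f,f), on(e,b), on(e,e), on(f,b)}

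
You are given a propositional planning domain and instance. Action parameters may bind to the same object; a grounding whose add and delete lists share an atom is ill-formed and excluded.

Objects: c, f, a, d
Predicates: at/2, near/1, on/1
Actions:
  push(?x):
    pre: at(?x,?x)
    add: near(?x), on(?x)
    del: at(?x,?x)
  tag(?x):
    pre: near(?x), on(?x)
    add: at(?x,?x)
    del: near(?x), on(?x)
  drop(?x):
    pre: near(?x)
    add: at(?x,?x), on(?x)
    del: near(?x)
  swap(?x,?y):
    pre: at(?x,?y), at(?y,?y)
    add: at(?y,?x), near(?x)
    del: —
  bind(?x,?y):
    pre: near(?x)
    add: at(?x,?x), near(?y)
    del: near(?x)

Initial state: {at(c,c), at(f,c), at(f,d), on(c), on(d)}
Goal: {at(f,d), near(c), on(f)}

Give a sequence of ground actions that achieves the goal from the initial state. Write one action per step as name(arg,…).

1. swap(c,c)  →  {at(c,c), at(f,c), at(f,d), near(c), on(c), on(d)}
2. swap(f,c)  →  {at(c,c), at(c,f), at(f,c), at(f,d), near(c), near(f), on(c), on(d)}
3. drop(f)  →  {at(c,c), at(c,f), at(f,c), at(f,d), at(f,f), near(c), on(c), on(d), on(f)}

swap(c,c); swap(f,c); drop(f)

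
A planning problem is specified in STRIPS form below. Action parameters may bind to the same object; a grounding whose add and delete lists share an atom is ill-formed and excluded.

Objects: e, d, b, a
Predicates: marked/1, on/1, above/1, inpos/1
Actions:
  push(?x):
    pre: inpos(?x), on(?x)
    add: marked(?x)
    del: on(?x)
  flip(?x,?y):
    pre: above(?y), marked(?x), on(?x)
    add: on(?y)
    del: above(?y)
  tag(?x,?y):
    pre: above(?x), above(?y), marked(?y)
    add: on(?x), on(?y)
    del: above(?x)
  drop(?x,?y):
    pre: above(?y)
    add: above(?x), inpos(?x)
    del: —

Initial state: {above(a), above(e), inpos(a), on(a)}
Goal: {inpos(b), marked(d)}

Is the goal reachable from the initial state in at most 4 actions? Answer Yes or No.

No

1. push(a)  →  {above(a), above(e), inpos(a), marked(a)}
2. drop(d,e)  →  {above(a), above(d), above(e), inpos(a), inpos(d), marked(a)}
3. tag(d,a)  →  {above(a), above(e), inpos(a), inpos(d), marked(a), on(a), on(d)}
4. push(d)  →  {above(a), above(e), inpos(a), inpos(d), marked(a), marked(d), on(a)}
5. drop(b,e)  →  {above(a), above(b), above(e), inpos(a), inpos(b), inpos(d), marked(a), marked(d), on(a)}
optimal plan length = 5; 5 > 4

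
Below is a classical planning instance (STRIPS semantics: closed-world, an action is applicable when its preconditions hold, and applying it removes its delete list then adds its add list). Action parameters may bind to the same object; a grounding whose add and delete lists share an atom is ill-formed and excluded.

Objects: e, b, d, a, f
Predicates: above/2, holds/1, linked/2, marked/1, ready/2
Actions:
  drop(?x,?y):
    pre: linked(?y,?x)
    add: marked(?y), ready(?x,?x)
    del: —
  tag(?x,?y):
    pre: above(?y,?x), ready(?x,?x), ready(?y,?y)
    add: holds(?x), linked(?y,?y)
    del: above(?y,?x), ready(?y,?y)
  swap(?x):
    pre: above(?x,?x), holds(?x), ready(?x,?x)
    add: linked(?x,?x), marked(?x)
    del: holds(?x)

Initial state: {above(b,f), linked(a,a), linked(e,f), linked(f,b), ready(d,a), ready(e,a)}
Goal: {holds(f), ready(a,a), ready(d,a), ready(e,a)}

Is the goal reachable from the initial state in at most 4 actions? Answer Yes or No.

Yes

1. drop(b,f)  →  {above(b,f), linked(a,a), linked(e,f), linked(f,b), marked(f), ready(b,b), ready(d,a), ready(e,a)}
2. drop(a,a)  →  {above(b,f), linked(a,a), linked(e,f), linked(f,b), marked(a), marked(f), ready(a,a), ready(b,b), ready(d,a), ready(e,a)}
3. drop(f,e)  →  {above(b,f), linked(a,a), linked(e,f), linked(f,b), marked(a), marked(e), marked(f), ready(a,a), ready(b,b), ready(d,a), ready(e,a), ready(f,f)}
4. tag(f,b)  →  {holds(f), linked(a,a), linked(b,b), linked(e,f), linked(f,b), marked(a), marked(e), marked(f), ready(a,a), ready(d,a), ready(e,a), ready(f,f)}
optimal plan length = 4; 4 ≤ 4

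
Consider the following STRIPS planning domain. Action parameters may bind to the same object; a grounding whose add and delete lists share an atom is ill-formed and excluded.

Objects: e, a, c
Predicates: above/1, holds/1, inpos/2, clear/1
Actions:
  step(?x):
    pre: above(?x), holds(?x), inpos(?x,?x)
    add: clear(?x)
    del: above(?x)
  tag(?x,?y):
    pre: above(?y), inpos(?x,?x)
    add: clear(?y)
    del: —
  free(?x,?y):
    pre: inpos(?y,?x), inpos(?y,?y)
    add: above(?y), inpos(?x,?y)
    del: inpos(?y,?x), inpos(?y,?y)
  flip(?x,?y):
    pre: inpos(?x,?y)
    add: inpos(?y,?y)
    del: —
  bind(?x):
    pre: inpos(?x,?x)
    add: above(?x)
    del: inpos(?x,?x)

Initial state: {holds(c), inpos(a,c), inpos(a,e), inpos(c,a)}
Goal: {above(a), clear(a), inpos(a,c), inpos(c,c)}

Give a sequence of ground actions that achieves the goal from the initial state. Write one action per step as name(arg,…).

1. flip(a,c)  →  {holds(c), inpos(a,c), inpos(a,e), inpos(c,a), inpos(c,c)}
2. flip(c,a)  →  {holds(c), inpos(a,a), inpos(a,c), inpos(a,e), inpos(c,a), inpos(c,c)}
3. free(e,a)  →  {above(a), holds(c), inpos(a,c), inpos(c,a), inpos(c,c), inpos(e,a)}
4. tag(c,a)  →  {above(a), clear(a), holds(c), inpos(a,c), inpos(c,a), inpos(c,c), inpos(e,a)}

flip(a,c); flip(c,a); free(e,a); tag(c,a)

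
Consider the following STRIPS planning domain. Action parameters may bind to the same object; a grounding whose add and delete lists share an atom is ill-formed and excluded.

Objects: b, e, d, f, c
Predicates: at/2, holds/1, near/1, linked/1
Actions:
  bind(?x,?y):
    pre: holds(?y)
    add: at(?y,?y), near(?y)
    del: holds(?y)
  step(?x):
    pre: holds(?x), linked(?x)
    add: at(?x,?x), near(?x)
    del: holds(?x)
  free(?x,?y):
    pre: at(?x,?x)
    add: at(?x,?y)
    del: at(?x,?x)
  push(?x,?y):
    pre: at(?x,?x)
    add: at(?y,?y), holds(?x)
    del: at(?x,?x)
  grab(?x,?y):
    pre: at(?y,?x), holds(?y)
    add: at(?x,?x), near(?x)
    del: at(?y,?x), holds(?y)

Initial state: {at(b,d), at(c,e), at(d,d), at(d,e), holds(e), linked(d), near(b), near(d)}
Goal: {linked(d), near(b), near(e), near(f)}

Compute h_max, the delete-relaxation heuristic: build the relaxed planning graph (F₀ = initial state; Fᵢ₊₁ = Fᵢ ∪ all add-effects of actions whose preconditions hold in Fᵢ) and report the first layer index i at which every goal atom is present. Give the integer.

F0 = init (8 atoms)
F1 = F0 ∪ {at(b,b), at(c,c), at(d,b), at(d,c), at(d,f), at(e,e), at(f,f), holds(d), near(e)}  (17 atoms)
F2 = F1 ∪ {at(b,c), at(b,e), at(b,f), at(c,b), at(c,d), at(c,f), at(e,b), at(e,c), at(e,d), at(e,f), at(f,b), at(f,c), at(f,d), at(f,e), holds(b), holds(c), holds(f), near(c), near(f)}  (36 atoms)
goal ⊆ F2  ⇒  h_max = 2

2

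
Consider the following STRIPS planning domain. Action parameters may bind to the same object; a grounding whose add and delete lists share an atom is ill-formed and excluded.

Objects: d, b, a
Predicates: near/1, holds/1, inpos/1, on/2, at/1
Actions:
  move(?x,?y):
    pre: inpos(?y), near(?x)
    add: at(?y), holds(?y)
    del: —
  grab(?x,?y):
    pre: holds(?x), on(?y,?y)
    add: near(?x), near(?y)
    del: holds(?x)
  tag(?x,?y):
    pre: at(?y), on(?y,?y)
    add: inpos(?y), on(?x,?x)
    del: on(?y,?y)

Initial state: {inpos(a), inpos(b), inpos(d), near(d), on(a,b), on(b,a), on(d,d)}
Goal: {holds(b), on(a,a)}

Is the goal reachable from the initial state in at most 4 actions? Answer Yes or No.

1. move(d,d)  →  {at(d), holds(d), inpos(a), inpos(b), inpos(d), near(d), on(a,b), on(b,a), on(d,d)}
2. move(d,b)  →  {at(b), at(d), holds(b), holds(d), inpos(a), inpos(b), inpos(d), near(d), on(a,b), on(b,a), on(d,d)}
3. tag(a,d)  →  {at(b), at(d), holds(b), holds(d), inpos(a), inpos(b), inpos(d), near(d), on(a,a), on(a,b), on(b,a)}
optimal plan length = 3; 3 ≤ 4

Yes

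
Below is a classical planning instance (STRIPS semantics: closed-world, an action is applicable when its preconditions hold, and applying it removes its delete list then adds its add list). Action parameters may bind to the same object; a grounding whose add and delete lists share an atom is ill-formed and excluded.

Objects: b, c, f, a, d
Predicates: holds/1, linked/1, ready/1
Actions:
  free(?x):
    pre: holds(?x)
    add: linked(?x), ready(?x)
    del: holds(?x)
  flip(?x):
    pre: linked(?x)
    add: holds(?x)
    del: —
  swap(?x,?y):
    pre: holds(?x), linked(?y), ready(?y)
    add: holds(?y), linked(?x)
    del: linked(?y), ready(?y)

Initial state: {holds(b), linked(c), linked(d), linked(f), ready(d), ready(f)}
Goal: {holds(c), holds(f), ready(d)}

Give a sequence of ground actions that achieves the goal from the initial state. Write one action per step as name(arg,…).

flip(c); flip(f)

1. flip(c)  →  {holds(b), holds(c), linked(c), linked(d), linked(f), ready(d), ready(f)}
2. flip(f)  →  {holds(b), holds(c), holds(f), linked(c), linked(d), linked(f), ready(d), ready(f)}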